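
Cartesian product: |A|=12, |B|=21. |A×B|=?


|A × B| = |A| × |B|
= 12 × 21
= 252

|A × B| = 252


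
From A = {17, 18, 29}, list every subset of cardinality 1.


|A| = 3, so A has C(3,1) = 3 subsets of size 1.
Enumerate by choosing 1 elements from A at a time:
{17}, {18}, {29}

1-element subsets (3 total): {17}, {18}, {29}


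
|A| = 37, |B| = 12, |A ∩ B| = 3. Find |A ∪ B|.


|A ∪ B| = |A| + |B| - |A ∩ B|
= 37 + 12 - 3
= 46

|A ∪ B| = 46


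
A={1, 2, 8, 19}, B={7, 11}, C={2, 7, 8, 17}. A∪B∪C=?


A ∪ B = {1, 2, 7, 8, 11, 19}
(A ∪ B) ∪ C = {1, 2, 7, 8, 11, 17, 19}

A ∪ B ∪ C = {1, 2, 7, 8, 11, 17, 19}


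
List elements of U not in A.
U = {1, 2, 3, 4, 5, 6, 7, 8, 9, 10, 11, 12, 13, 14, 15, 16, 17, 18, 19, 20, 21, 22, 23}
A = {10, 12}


Aᶜ = U \ A = elements in U but not in A
U = {1, 2, 3, 4, 5, 6, 7, 8, 9, 10, 11, 12, 13, 14, 15, 16, 17, 18, 19, 20, 21, 22, 23}
A = {10, 12}
Aᶜ = {1, 2, 3, 4, 5, 6, 7, 8, 9, 11, 13, 14, 15, 16, 17, 18, 19, 20, 21, 22, 23}

Aᶜ = {1, 2, 3, 4, 5, 6, 7, 8, 9, 11, 13, 14, 15, 16, 17, 18, 19, 20, 21, 22, 23}


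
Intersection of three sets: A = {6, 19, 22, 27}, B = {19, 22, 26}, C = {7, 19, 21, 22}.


A ∩ B = {19, 22}
(A ∩ B) ∩ C = {19, 22}

A ∩ B ∩ C = {19, 22}


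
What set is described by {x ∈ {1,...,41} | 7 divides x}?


Checking each candidate:
Condition: multiples of 7 in {1,...,41}
Result = {7, 14, 21, 28, 35}

{7, 14, 21, 28, 35}


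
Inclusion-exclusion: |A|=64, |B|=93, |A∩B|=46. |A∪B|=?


|A ∪ B| = |A| + |B| - |A ∩ B|
= 64 + 93 - 46
= 111

|A ∪ B| = 111


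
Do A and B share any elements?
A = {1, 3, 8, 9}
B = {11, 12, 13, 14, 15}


Disjoint means A ∩ B = ∅.
A ∩ B = ∅
A ∩ B = ∅, so A and B are disjoint.

No — A and B share no elements (A ∩ B = ∅), so they are disjoint


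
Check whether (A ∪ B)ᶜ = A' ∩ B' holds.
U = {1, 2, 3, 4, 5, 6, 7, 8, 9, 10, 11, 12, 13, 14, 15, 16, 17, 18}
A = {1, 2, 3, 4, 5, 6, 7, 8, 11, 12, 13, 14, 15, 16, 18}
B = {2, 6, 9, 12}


LHS: A ∪ B = {1, 2, 3, 4, 5, 6, 7, 8, 9, 11, 12, 13, 14, 15, 16, 18}
(A ∪ B)' = U \ (A ∪ B) = {10, 17}
A' = {9, 10, 17}, B' = {1, 3, 4, 5, 7, 8, 10, 11, 13, 14, 15, 16, 17, 18}
Claimed RHS: A' ∩ B' = {10, 17}
Identity is VALID: LHS = RHS = {10, 17} ✓

Identity is valid. (A ∪ B)' = A' ∩ B' = {10, 17}


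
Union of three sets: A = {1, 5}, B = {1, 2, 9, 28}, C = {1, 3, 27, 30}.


A ∪ B = {1, 2, 5, 9, 28}
(A ∪ B) ∪ C = {1, 2, 3, 5, 9, 27, 28, 30}

A ∪ B ∪ C = {1, 2, 3, 5, 9, 27, 28, 30}


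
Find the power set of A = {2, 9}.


|A| = 2, so |P(A)| = 2^2 = 4
Enumerate subsets by cardinality (0 to 2):
∅, {2}, {9}, {2, 9}

P(A) has 4 subsets: ∅, {2}, {9}, {2, 9}


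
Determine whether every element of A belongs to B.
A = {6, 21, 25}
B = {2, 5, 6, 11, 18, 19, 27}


A ⊆ B means every element of A is in B.
Elements in A not in B: {21, 25}
So A ⊄ B.

No, A ⊄ B


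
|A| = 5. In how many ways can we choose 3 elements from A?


C(n,k) = n! / (k!(n-k)!)
C(5,3) = 5! / (3!2!)
= 10

C(5,3) = 10


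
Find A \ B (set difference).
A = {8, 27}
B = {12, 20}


A \ B = elements in A but not in B
A = {8, 27}
B = {12, 20}
Remove from A any elements in B
A \ B = {8, 27}

A \ B = {8, 27}


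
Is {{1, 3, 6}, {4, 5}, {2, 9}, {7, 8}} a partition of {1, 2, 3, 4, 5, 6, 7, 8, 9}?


A partition requires: (1) non-empty parts, (2) pairwise disjoint, (3) union = U
Parts: {1, 3, 6}, {4, 5}, {2, 9}, {7, 8}
Union of parts: {1, 2, 3, 4, 5, 6, 7, 8, 9}
U = {1, 2, 3, 4, 5, 6, 7, 8, 9}
All non-empty? True
Pairwise disjoint? True
Covers U? True

Yes, valid partition


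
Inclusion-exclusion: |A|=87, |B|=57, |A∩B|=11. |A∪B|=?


|A ∪ B| = |A| + |B| - |A ∩ B|
= 87 + 57 - 11
= 133

|A ∪ B| = 133


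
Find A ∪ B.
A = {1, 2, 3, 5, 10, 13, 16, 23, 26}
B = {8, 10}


A ∪ B = all elements in A or B (or both)
A = {1, 2, 3, 5, 10, 13, 16, 23, 26}
B = {8, 10}
A ∪ B = {1, 2, 3, 5, 8, 10, 13, 16, 23, 26}

A ∪ B = {1, 2, 3, 5, 8, 10, 13, 16, 23, 26}


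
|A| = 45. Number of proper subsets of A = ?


Total subsets = 2^n = 2^45 = 35184372088832
Proper subsets exclude the set itself: 2^n - 1
= 35184372088832 - 1
= 35184372088831

Number of proper subsets = 35184372088831


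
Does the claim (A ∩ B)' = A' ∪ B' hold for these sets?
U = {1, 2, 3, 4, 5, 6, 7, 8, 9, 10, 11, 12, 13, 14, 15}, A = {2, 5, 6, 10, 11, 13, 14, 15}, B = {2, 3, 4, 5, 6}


LHS: A ∩ B = {2, 5, 6}
(A ∩ B)' = U \ (A ∩ B) = {1, 3, 4, 7, 8, 9, 10, 11, 12, 13, 14, 15}
A' = {1, 3, 4, 7, 8, 9, 12}, B' = {1, 7, 8, 9, 10, 11, 12, 13, 14, 15}
Claimed RHS: A' ∪ B' = {1, 3, 4, 7, 8, 9, 10, 11, 12, 13, 14, 15}
Identity is VALID: LHS = RHS = {1, 3, 4, 7, 8, 9, 10, 11, 12, 13, 14, 15} ✓

Identity is valid. (A ∩ B)' = A' ∪ B' = {1, 3, 4, 7, 8, 9, 10, 11, 12, 13, 14, 15}


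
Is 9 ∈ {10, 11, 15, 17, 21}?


A = {10, 11, 15, 17, 21}
Checking if 9 is in A
9 is not in A → False

9 ∉ A


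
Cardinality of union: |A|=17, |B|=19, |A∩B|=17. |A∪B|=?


|A ∪ B| = |A| + |B| - |A ∩ B|
= 17 + 19 - 17
= 19

|A ∪ B| = 19


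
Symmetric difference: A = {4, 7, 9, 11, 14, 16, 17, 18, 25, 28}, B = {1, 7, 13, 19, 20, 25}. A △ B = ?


A △ B = (A \ B) ∪ (B \ A) = elements in exactly one of A or B
A \ B = {4, 9, 11, 14, 16, 17, 18, 28}
B \ A = {1, 13, 19, 20}
A △ B = {1, 4, 9, 11, 13, 14, 16, 17, 18, 19, 20, 28}

A △ B = {1, 4, 9, 11, 13, 14, 16, 17, 18, 19, 20, 28}


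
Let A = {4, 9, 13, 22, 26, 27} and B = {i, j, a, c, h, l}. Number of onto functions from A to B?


n = |A| = 6, k = |B| = 6. Surjections via inclusion-exclusion:
S(n,k) = Σ(-1)^i × C(k,i) × (k-i)^n, i=0 to k
i=0: (-1)^0×C(6,0)×6^6 = 46656
i=1: (-1)^1×C(6,1)×5^6 = -93750
i=2: (-1)^2×C(6,2)×4^6 = 61440
i=3: (-1)^3×C(6,3)×3^6 = -14580
i=4: (-1)^4×C(6,4)×2^6 = 960
i=5: (-1)^5×C(6,5)×1^6 = -6
i=6: (-1)^6×C(6,6)×0^6 = 0
Total = 720

Number of surjections = 720


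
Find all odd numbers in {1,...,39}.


Checking each candidate:
Condition: odd numbers in {1,...,39}
Result = {1, 3, 5, 7, 9, 11, 13, 15, 17, 19, 21, 23, 25, 27, 29, 31, 33, 35, 37, 39}

{1, 3, 5, 7, 9, 11, 13, 15, 17, 19, 21, 23, 25, 27, 29, 31, 33, 35, 37, 39}


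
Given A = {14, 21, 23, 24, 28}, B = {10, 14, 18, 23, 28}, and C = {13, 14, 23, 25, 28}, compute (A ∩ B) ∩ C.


A ∩ B = {14, 23, 28}
(A ∩ B) ∩ C = {14, 23, 28}

A ∩ B ∩ C = {14, 23, 28}


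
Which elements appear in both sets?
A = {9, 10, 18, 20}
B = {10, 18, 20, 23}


A ∩ B = elements in both A and B
A = {9, 10, 18, 20}
B = {10, 18, 20, 23}
A ∩ B = {10, 18, 20}

A ∩ B = {10, 18, 20}


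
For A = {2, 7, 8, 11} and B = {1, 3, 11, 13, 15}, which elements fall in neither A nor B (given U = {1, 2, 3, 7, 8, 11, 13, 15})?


A = {2, 7, 8, 11}
B = {1, 3, 11, 13, 15}
Region: in neither A nor B (given U = {1, 2, 3, 7, 8, 11, 13, 15})
Elements: ∅

Elements in neither A nor B (given U = {1, 2, 3, 7, 8, 11, 13, 15}): ∅


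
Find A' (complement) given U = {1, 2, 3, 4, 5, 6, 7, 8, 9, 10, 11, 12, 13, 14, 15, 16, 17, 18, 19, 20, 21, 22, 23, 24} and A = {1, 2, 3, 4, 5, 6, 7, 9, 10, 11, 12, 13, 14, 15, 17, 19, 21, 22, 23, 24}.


Aᶜ = U \ A = elements in U but not in A
U = {1, 2, 3, 4, 5, 6, 7, 8, 9, 10, 11, 12, 13, 14, 15, 16, 17, 18, 19, 20, 21, 22, 23, 24}
A = {1, 2, 3, 4, 5, 6, 7, 9, 10, 11, 12, 13, 14, 15, 17, 19, 21, 22, 23, 24}
Aᶜ = {8, 16, 18, 20}

Aᶜ = {8, 16, 18, 20}


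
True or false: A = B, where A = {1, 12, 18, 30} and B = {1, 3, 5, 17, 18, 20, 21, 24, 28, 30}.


Two sets are equal iff they have exactly the same elements.
A = {1, 12, 18, 30}
B = {1, 3, 5, 17, 18, 20, 21, 24, 28, 30}
Differences: {3, 5, 12, 17, 20, 21, 24, 28}
A ≠ B

No, A ≠ B


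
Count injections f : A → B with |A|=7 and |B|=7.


An injection sends each of |A| = 7 inputs to a distinct output in B.
# injections = |B|·(|B|-1)·…·(|B|-|A|+1) = 7! / (7 - 7)!
= 7 × 6 × 5 × 4 × 3 × 2 × 1
= 5040

Number of injections = 5040


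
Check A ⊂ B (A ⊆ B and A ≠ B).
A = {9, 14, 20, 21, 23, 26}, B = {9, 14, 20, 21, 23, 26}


A ⊂ B requires: A ⊆ B AND A ≠ B.
A ⊆ B? Yes
A = B? Yes
A = B, so A is not a PROPER subset.

No, A is not a proper subset of B


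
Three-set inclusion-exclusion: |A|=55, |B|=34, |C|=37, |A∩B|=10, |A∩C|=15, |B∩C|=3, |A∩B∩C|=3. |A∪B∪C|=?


|A∪B∪C| = |A|+|B|+|C| - |A∩B|-|A∩C|-|B∩C| + |A∩B∩C|
= 55+34+37 - 10-15-3 + 3
= 126 - 28 + 3
= 101

|A ∪ B ∪ C| = 101


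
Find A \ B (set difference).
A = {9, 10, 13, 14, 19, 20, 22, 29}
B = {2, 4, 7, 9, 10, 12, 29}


A \ B = elements in A but not in B
A = {9, 10, 13, 14, 19, 20, 22, 29}
B = {2, 4, 7, 9, 10, 12, 29}
Remove from A any elements in B
A \ B = {13, 14, 19, 20, 22}

A \ B = {13, 14, 19, 20, 22}


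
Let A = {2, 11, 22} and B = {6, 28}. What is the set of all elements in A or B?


A ∪ B = all elements in A or B (or both)
A = {2, 11, 22}
B = {6, 28}
A ∪ B = {2, 6, 11, 22, 28}

A ∪ B = {2, 6, 11, 22, 28}


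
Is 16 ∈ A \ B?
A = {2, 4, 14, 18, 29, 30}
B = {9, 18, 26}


A = {2, 4, 14, 18, 29, 30}, B = {9, 18, 26}
A \ B = elements in A but not in B
A \ B = {2, 4, 14, 29, 30}
Checking if 16 ∈ A \ B
16 is not in A \ B → False

16 ∉ A \ B


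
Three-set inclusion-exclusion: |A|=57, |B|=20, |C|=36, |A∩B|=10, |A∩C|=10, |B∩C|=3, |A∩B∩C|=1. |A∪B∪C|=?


|A∪B∪C| = |A|+|B|+|C| - |A∩B|-|A∩C|-|B∩C| + |A∩B∩C|
= 57+20+36 - 10-10-3 + 1
= 113 - 23 + 1
= 91

|A ∪ B ∪ C| = 91


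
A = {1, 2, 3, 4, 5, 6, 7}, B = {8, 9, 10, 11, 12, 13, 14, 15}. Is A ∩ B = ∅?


Disjoint means A ∩ B = ∅.
A ∩ B = ∅
A ∩ B = ∅, so A and B are disjoint.

Yes, A and B are disjoint


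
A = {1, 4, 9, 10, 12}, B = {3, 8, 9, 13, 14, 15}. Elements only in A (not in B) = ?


A = {1, 4, 9, 10, 12}
B = {3, 8, 9, 13, 14, 15}
Region: only in A (not in B)
Elements: {1, 4, 10, 12}

Elements only in A (not in B): {1, 4, 10, 12}


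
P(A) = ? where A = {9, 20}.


|A| = 2, so |P(A)| = 2^2 = 4
Enumerate subsets by cardinality (0 to 2):
∅, {9}, {20}, {9, 20}

P(A) has 4 subsets: ∅, {9}, {20}, {9, 20}


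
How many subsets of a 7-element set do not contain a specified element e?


Subsets of A avoiding e are subsets of A \ {e}, which has 6 elements.
Count = 2^(n-1) = 2^6
= 64

Number of subsets avoiding e = 64


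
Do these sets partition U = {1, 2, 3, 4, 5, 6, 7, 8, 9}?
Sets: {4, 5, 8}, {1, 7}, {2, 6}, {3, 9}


A partition requires: (1) non-empty parts, (2) pairwise disjoint, (3) union = U
Parts: {4, 5, 8}, {1, 7}, {2, 6}, {3, 9}
Union of parts: {1, 2, 3, 4, 5, 6, 7, 8, 9}
U = {1, 2, 3, 4, 5, 6, 7, 8, 9}
All non-empty? True
Pairwise disjoint? True
Covers U? True

Yes, valid partition


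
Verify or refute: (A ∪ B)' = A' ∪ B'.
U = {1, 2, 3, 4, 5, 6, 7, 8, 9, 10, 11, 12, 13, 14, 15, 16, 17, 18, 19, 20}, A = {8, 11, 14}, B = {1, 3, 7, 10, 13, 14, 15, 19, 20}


LHS: A ∪ B = {1, 3, 7, 8, 10, 11, 13, 14, 15, 19, 20}
(A ∪ B)' = U \ (A ∪ B) = {2, 4, 5, 6, 9, 12, 16, 17, 18}
A' = {1, 2, 3, 4, 5, 6, 7, 9, 10, 12, 13, 15, 16, 17, 18, 19, 20}, B' = {2, 4, 5, 6, 8, 9, 11, 12, 16, 17, 18}
Claimed RHS: A' ∪ B' = {1, 2, 3, 4, 5, 6, 7, 8, 9, 10, 11, 12, 13, 15, 16, 17, 18, 19, 20}
Identity is INVALID: LHS = {2, 4, 5, 6, 9, 12, 16, 17, 18} but the RHS claimed here equals {1, 2, 3, 4, 5, 6, 7, 8, 9, 10, 11, 12, 13, 15, 16, 17, 18, 19, 20}. The correct form is (A ∪ B)' = A' ∩ B'.

Identity is invalid: (A ∪ B)' = {2, 4, 5, 6, 9, 12, 16, 17, 18} but A' ∪ B' = {1, 2, 3, 4, 5, 6, 7, 8, 9, 10, 11, 12, 13, 15, 16, 17, 18, 19, 20}. The correct De Morgan law is (A ∪ B)' = A' ∩ B'.


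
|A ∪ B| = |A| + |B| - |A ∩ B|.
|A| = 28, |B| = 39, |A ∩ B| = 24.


|A ∪ B| = |A| + |B| - |A ∩ B|
= 28 + 39 - 24
= 43

|A ∪ B| = 43


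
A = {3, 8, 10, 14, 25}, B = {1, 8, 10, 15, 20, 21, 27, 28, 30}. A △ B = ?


A △ B = (A \ B) ∪ (B \ A) = elements in exactly one of A or B
A \ B = {3, 14, 25}
B \ A = {1, 15, 20, 21, 27, 28, 30}
A △ B = {1, 3, 14, 15, 20, 21, 25, 27, 28, 30}

A △ B = {1, 3, 14, 15, 20, 21, 25, 27, 28, 30}


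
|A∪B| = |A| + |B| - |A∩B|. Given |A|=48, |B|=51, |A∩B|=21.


|A ∪ B| = |A| + |B| - |A ∩ B|
= 48 + 51 - 21
= 78

|A ∪ B| = 78


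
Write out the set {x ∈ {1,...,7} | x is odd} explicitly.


Checking each candidate:
Condition: odd numbers in {1,...,7}
Result = {1, 3, 5, 7}

{1, 3, 5, 7}


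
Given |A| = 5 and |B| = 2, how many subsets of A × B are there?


A relation from A to B is any subset of A × B.
|A × B| = 5 × 2 = 10
# relations = 2^|A × B| = 2^10 = 1024

Number of relations = 1024


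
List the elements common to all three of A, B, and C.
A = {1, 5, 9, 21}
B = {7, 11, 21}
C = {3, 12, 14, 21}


A ∩ B = {21}
(A ∩ B) ∩ C = {21}

A ∩ B ∩ C = {21}


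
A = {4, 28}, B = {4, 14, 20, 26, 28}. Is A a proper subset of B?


A ⊂ B requires: A ⊆ B AND A ≠ B.
A ⊆ B? Yes
A = B? No
A ⊂ B: Yes (A is a proper subset of B)

Yes, A ⊂ B


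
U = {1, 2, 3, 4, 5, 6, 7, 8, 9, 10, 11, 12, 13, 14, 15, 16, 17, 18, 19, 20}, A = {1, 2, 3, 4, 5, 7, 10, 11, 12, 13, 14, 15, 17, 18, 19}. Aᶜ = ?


Aᶜ = U \ A = elements in U but not in A
U = {1, 2, 3, 4, 5, 6, 7, 8, 9, 10, 11, 12, 13, 14, 15, 16, 17, 18, 19, 20}
A = {1, 2, 3, 4, 5, 7, 10, 11, 12, 13, 14, 15, 17, 18, 19}
Aᶜ = {6, 8, 9, 16, 20}

Aᶜ = {6, 8, 9, 16, 20}


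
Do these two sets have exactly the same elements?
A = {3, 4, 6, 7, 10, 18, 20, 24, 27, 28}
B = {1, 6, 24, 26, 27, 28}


Two sets are equal iff they have exactly the same elements.
A = {3, 4, 6, 7, 10, 18, 20, 24, 27, 28}
B = {1, 6, 24, 26, 27, 28}
Differences: {1, 3, 4, 7, 10, 18, 20, 26}
A ≠ B

No, A ≠ B


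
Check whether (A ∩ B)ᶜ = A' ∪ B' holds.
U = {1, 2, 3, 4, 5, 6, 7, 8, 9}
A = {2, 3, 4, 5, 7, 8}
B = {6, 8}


LHS: A ∩ B = {8}
(A ∩ B)' = U \ (A ∩ B) = {1, 2, 3, 4, 5, 6, 7, 9}
A' = {1, 6, 9}, B' = {1, 2, 3, 4, 5, 7, 9}
Claimed RHS: A' ∪ B' = {1, 2, 3, 4, 5, 6, 7, 9}
Identity is VALID: LHS = RHS = {1, 2, 3, 4, 5, 6, 7, 9} ✓

Identity is valid. (A ∩ B)' = A' ∪ B' = {1, 2, 3, 4, 5, 6, 7, 9}


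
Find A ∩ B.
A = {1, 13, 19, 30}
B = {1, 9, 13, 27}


A ∩ B = elements in both A and B
A = {1, 13, 19, 30}
B = {1, 9, 13, 27}
A ∩ B = {1, 13}

A ∩ B = {1, 13}


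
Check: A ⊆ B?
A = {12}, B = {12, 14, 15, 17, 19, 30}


A ⊆ B means every element of A is in B.
All elements of A are in B.
So A ⊆ B.

Yes, A ⊆ B


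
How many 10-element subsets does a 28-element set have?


C(n,k) = n! / (k!(n-k)!)
C(28,10) = 28! / (10!18!)
= 13123110

C(28,10) = 13123110


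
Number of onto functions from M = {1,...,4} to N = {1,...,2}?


n = |M| = 4, k = |N| = 2. Surjections via inclusion-exclusion:
S(n,k) = Σ(-1)^i × C(k,i) × (k-i)^n, i=0 to k
i=0: (-1)^0×C(2,0)×2^4 = 16
i=1: (-1)^1×C(2,1)×1^4 = -2
i=2: (-1)^2×C(2,2)×0^4 = 0
Total = 14

Number of surjections = 14


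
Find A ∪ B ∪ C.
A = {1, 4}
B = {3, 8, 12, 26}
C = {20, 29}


A ∪ B = {1, 3, 4, 8, 12, 26}
(A ∪ B) ∪ C = {1, 3, 4, 8, 12, 20, 26, 29}

A ∪ B ∪ C = {1, 3, 4, 8, 12, 20, 26, 29}


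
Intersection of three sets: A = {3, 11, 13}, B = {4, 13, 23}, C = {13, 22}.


A ∩ B = {13}
(A ∩ B) ∩ C = {13}

A ∩ B ∩ C = {13}


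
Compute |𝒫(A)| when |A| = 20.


Number of subsets = 2^n
= 2^20
= 1048576

|P(A)| = 1048576


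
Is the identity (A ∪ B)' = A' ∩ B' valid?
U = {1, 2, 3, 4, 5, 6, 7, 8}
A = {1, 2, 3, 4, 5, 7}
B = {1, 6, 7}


LHS: A ∪ B = {1, 2, 3, 4, 5, 6, 7}
(A ∪ B)' = U \ (A ∪ B) = {8}
A' = {6, 8}, B' = {2, 3, 4, 5, 8}
Claimed RHS: A' ∩ B' = {8}
Identity is VALID: LHS = RHS = {8} ✓

Identity is valid. (A ∪ B)' = A' ∩ B' = {8}


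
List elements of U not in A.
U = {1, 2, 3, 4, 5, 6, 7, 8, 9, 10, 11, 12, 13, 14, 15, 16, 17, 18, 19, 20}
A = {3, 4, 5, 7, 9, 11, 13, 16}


Aᶜ = U \ A = elements in U but not in A
U = {1, 2, 3, 4, 5, 6, 7, 8, 9, 10, 11, 12, 13, 14, 15, 16, 17, 18, 19, 20}
A = {3, 4, 5, 7, 9, 11, 13, 16}
Aᶜ = {1, 2, 6, 8, 10, 12, 14, 15, 17, 18, 19, 20}

Aᶜ = {1, 2, 6, 8, 10, 12, 14, 15, 17, 18, 19, 20}


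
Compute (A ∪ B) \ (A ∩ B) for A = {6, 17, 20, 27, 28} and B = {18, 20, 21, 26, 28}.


A △ B = (A \ B) ∪ (B \ A) = elements in exactly one of A or B
A \ B = {6, 17, 27}
B \ A = {18, 21, 26}
A △ B = {6, 17, 18, 21, 26, 27}

A △ B = {6, 17, 18, 21, 26, 27}


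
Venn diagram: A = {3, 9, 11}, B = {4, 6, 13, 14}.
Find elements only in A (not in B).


A = {3, 9, 11}
B = {4, 6, 13, 14}
Region: only in A (not in B)
Elements: {3, 9, 11}

Elements only in A (not in B): {3, 9, 11}


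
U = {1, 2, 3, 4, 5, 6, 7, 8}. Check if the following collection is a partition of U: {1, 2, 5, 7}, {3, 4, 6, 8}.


A partition requires: (1) non-empty parts, (2) pairwise disjoint, (3) union = U
Parts: {1, 2, 5, 7}, {3, 4, 6, 8}
Union of parts: {1, 2, 3, 4, 5, 6, 7, 8}
U = {1, 2, 3, 4, 5, 6, 7, 8}
All non-empty? True
Pairwise disjoint? True
Covers U? True

Yes, valid partition


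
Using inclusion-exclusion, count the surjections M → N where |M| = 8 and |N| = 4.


n = |M| = 8, k = |N| = 4. Surjections via inclusion-exclusion:
S(n,k) = Σ(-1)^i × C(k,i) × (k-i)^n, i=0 to k
i=0: (-1)^0×C(4,0)×4^8 = 65536
i=1: (-1)^1×C(4,1)×3^8 = -26244
i=2: (-1)^2×C(4,2)×2^8 = 1536
i=3: (-1)^3×C(4,3)×1^8 = -4
i=4: (-1)^4×C(4,4)×0^8 = 0
Total = 40824

Number of surjections = 40824


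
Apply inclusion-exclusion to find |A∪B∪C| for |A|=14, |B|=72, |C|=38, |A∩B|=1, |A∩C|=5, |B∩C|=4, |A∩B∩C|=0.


|A∪B∪C| = |A|+|B|+|C| - |A∩B|-|A∩C|-|B∩C| + |A∩B∩C|
= 14+72+38 - 1-5-4 + 0
= 124 - 10 + 0
= 114

|A ∪ B ∪ C| = 114


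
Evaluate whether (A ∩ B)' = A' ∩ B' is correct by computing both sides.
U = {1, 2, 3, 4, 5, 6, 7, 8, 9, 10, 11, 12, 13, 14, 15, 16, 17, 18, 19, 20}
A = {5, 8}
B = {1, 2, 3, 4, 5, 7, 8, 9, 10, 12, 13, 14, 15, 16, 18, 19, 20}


LHS: A ∩ B = {5, 8}
(A ∩ B)' = U \ (A ∩ B) = {1, 2, 3, 4, 6, 7, 9, 10, 11, 12, 13, 14, 15, 16, 17, 18, 19, 20}
A' = {1, 2, 3, 4, 6, 7, 9, 10, 11, 12, 13, 14, 15, 16, 17, 18, 19, 20}, B' = {6, 11, 17}
Claimed RHS: A' ∩ B' = {6, 11, 17}
Identity is INVALID: LHS = {1, 2, 3, 4, 6, 7, 9, 10, 11, 12, 13, 14, 15, 16, 17, 18, 19, 20} but the RHS claimed here equals {6, 11, 17}. The correct form is (A ∩ B)' = A' ∪ B'.

Identity is invalid: (A ∩ B)' = {1, 2, 3, 4, 6, 7, 9, 10, 11, 12, 13, 14, 15, 16, 17, 18, 19, 20} but A' ∩ B' = {6, 11, 17}. The correct De Morgan law is (A ∩ B)' = A' ∪ B'.


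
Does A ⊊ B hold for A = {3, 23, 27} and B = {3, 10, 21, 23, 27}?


A ⊂ B requires: A ⊆ B AND A ≠ B.
A ⊆ B? Yes
A = B? No
A ⊂ B: Yes (A is a proper subset of B)

Yes, A ⊂ B


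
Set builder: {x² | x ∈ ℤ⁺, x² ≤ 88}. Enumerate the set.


Checking each candidate:
Condition: positive perfect squares ≤ 88
Result = {1, 4, 9, 16, 25, 36, 49, 64, 81}

{1, 4, 9, 16, 25, 36, 49, 64, 81}


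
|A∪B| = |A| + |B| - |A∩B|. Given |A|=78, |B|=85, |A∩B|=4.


|A ∪ B| = |A| + |B| - |A ∩ B|
= 78 + 85 - 4
= 159

|A ∪ B| = 159


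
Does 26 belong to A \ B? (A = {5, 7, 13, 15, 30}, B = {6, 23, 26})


A = {5, 7, 13, 15, 30}, B = {6, 23, 26}
A \ B = elements in A but not in B
A \ B = {5, 7, 13, 15, 30}
Checking if 26 ∈ A \ B
26 is not in A \ B → False

26 ∉ A \ B


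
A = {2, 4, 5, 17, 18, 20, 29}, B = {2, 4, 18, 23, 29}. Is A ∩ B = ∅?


Disjoint means A ∩ B = ∅.
A ∩ B = {2, 4, 18, 29}
A ∩ B ≠ ∅, so A and B are NOT disjoint.

No, A and B are not disjoint (A ∩ B = {2, 4, 18, 29})


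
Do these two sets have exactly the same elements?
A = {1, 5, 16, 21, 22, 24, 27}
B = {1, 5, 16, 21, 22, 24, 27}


Two sets are equal iff they have exactly the same elements.
A = {1, 5, 16, 21, 22, 24, 27}
B = {1, 5, 16, 21, 22, 24, 27}
Same elements → A = B

Yes, A = B


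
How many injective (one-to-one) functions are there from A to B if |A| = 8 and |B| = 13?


An injection sends each of |A| = 8 inputs to a distinct output in B.
# injections = |B|·(|B|-1)·…·(|B|-|A|+1) = 13! / (13 - 8)!
= 13 × 12 × 11 × 10 × 9 × 8 × 7 × 6
= 51891840

Number of injections = 51891840


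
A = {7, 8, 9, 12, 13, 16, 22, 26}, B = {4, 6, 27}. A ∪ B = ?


A ∪ B = all elements in A or B (or both)
A = {7, 8, 9, 12, 13, 16, 22, 26}
B = {4, 6, 27}
A ∪ B = {4, 6, 7, 8, 9, 12, 13, 16, 22, 26, 27}

A ∪ B = {4, 6, 7, 8, 9, 12, 13, 16, 22, 26, 27}


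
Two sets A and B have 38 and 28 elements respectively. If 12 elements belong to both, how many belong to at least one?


|A ∪ B| = |A| + |B| - |A ∩ B|
= 38 + 28 - 12
= 54

|A ∪ B| = 54


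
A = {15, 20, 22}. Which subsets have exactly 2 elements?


|A| = 3, so A has C(3,2) = 3 subsets of size 2.
Enumerate by choosing 2 elements from A at a time:
{15, 20}, {15, 22}, {20, 22}

2-element subsets (3 total): {15, 20}, {15, 22}, {20, 22}


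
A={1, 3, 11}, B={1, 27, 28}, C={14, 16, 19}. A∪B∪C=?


A ∪ B = {1, 3, 11, 27, 28}
(A ∪ B) ∪ C = {1, 3, 11, 14, 16, 19, 27, 28}

A ∪ B ∪ C = {1, 3, 11, 14, 16, 19, 27, 28}


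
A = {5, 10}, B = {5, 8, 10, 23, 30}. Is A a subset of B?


A ⊆ B means every element of A is in B.
All elements of A are in B.
So A ⊆ B.

Yes, A ⊆ B


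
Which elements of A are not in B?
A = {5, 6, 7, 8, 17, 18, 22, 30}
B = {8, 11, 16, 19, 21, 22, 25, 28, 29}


A \ B = elements in A but not in B
A = {5, 6, 7, 8, 17, 18, 22, 30}
B = {8, 11, 16, 19, 21, 22, 25, 28, 29}
Remove from A any elements in B
A \ B = {5, 6, 7, 17, 18, 30}

A \ B = {5, 6, 7, 17, 18, 30}


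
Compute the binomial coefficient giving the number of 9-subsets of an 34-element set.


C(n,k) = n! / (k!(n-k)!)
C(34,9) = 34! / (9!25!)
= 52451256

C(34,9) = 52451256


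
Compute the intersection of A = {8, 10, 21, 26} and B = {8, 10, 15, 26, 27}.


A ∩ B = elements in both A and B
A = {8, 10, 21, 26}
B = {8, 10, 15, 26, 27}
A ∩ B = {8, 10, 26}

A ∩ B = {8, 10, 26}


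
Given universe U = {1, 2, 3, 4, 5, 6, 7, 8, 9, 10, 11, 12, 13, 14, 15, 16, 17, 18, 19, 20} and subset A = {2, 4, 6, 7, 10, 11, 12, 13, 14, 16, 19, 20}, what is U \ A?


Aᶜ = U \ A = elements in U but not in A
U = {1, 2, 3, 4, 5, 6, 7, 8, 9, 10, 11, 12, 13, 14, 15, 16, 17, 18, 19, 20}
A = {2, 4, 6, 7, 10, 11, 12, 13, 14, 16, 19, 20}
Aᶜ = {1, 3, 5, 8, 9, 15, 17, 18}

Aᶜ = {1, 3, 5, 8, 9, 15, 17, 18}


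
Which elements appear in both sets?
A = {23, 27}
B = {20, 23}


A ∩ B = elements in both A and B
A = {23, 27}
B = {20, 23}
A ∩ B = {23}

A ∩ B = {23}


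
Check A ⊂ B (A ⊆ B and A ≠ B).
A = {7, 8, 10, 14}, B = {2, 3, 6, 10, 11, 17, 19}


A ⊂ B requires: A ⊆ B AND A ≠ B.
A ⊆ B? No
A ⊄ B, so A is not a proper subset.

No, A is not a proper subset of B


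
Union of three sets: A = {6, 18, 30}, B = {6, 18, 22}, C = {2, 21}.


A ∪ B = {6, 18, 22, 30}
(A ∪ B) ∪ C = {2, 6, 18, 21, 22, 30}

A ∪ B ∪ C = {2, 6, 18, 21, 22, 30}


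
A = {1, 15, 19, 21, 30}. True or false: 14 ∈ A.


A = {1, 15, 19, 21, 30}
Checking if 14 is in A
14 is not in A → False

14 ∉ A


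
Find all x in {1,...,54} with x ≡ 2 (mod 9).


Checking each candidate:
Condition: x in {1,...,54} with x ≡ 2 (mod 9)
Result = {2, 11, 20, 29, 38, 47}

{2, 11, 20, 29, 38, 47}


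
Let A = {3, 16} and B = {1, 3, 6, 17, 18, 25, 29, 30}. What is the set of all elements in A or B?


A ∪ B = all elements in A or B (or both)
A = {3, 16}
B = {1, 3, 6, 17, 18, 25, 29, 30}
A ∪ B = {1, 3, 6, 16, 17, 18, 25, 29, 30}

A ∪ B = {1, 3, 6, 16, 17, 18, 25, 29, 30}


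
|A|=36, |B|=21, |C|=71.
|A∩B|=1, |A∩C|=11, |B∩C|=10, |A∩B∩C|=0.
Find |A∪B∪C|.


|A∪B∪C| = |A|+|B|+|C| - |A∩B|-|A∩C|-|B∩C| + |A∩B∩C|
= 36+21+71 - 1-11-10 + 0
= 128 - 22 + 0
= 106

|A ∪ B ∪ C| = 106


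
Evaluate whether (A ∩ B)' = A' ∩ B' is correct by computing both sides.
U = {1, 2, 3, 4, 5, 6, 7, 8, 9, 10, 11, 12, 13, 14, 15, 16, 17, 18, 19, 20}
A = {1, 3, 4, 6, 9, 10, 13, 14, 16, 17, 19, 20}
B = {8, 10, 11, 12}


LHS: A ∩ B = {10}
(A ∩ B)' = U \ (A ∩ B) = {1, 2, 3, 4, 5, 6, 7, 8, 9, 11, 12, 13, 14, 15, 16, 17, 18, 19, 20}
A' = {2, 5, 7, 8, 11, 12, 15, 18}, B' = {1, 2, 3, 4, 5, 6, 7, 9, 13, 14, 15, 16, 17, 18, 19, 20}
Claimed RHS: A' ∩ B' = {2, 5, 7, 15, 18}
Identity is INVALID: LHS = {1, 2, 3, 4, 5, 6, 7, 8, 9, 11, 12, 13, 14, 15, 16, 17, 18, 19, 20} but the RHS claimed here equals {2, 5, 7, 15, 18}. The correct form is (A ∩ B)' = A' ∪ B'.

Identity is invalid: (A ∩ B)' = {1, 2, 3, 4, 5, 6, 7, 8, 9, 11, 12, 13, 14, 15, 16, 17, 18, 19, 20} but A' ∩ B' = {2, 5, 7, 15, 18}. The correct De Morgan law is (A ∩ B)' = A' ∪ B'.


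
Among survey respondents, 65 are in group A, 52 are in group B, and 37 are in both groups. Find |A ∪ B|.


|A ∪ B| = |A| + |B| - |A ∩ B|
= 65 + 52 - 37
= 80

|A ∪ B| = 80


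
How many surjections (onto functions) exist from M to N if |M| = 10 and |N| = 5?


n = |M| = 10, k = |N| = 5. Surjections via inclusion-exclusion:
S(n,k) = Σ(-1)^i × C(k,i) × (k-i)^n, i=0 to k
i=0: (-1)^0×C(5,0)×5^10 = 9765625
i=1: (-1)^1×C(5,1)×4^10 = -5242880
i=2: (-1)^2×C(5,2)×3^10 = 590490
i=3: (-1)^3×C(5,3)×2^10 = -10240
i=4: (-1)^4×C(5,4)×1^10 = 5
i=5: (-1)^5×C(5,5)×0^10 = 0
Total = 5103000

Number of surjections = 5103000


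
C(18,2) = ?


C(n,k) = n! / (k!(n-k)!)
C(18,2) = 18! / (2!16!)
= 153

C(18,2) = 153


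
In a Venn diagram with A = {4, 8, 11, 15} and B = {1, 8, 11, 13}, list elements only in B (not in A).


A = {4, 8, 11, 15}
B = {1, 8, 11, 13}
Region: only in B (not in A)
Elements: {1, 13}

Elements only in B (not in A): {1, 13}


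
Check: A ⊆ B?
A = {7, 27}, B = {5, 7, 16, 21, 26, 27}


A ⊆ B means every element of A is in B.
All elements of A are in B.
So A ⊆ B.

Yes, A ⊆ B


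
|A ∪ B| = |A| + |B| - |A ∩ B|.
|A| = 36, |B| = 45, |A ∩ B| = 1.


|A ∪ B| = |A| + |B| - |A ∩ B|
= 36 + 45 - 1
= 80

|A ∪ B| = 80


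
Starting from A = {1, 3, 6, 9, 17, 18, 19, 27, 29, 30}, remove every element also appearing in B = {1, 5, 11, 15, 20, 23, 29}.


A \ B = elements in A but not in B
A = {1, 3, 6, 9, 17, 18, 19, 27, 29, 30}
B = {1, 5, 11, 15, 20, 23, 29}
Remove from A any elements in B
A \ B = {3, 6, 9, 17, 18, 19, 27, 30}

A \ B = {3, 6, 9, 17, 18, 19, 27, 30}


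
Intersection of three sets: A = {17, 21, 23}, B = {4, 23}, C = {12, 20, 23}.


A ∩ B = {23}
(A ∩ B) ∩ C = {23}

A ∩ B ∩ C = {23}


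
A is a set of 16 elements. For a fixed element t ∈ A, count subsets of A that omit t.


Subsets of A avoiding t are subsets of A \ {t}, which has 15 elements.
Count = 2^(n-1) = 2^15
= 32768

Number of subsets avoiding t = 32768


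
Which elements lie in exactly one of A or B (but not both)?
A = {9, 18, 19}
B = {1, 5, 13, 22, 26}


A △ B = (A \ B) ∪ (B \ A) = elements in exactly one of A or B
A \ B = {9, 18, 19}
B \ A = {1, 5, 13, 22, 26}
A △ B = {1, 5, 9, 13, 18, 19, 22, 26}

A △ B = {1, 5, 9, 13, 18, 19, 22, 26}


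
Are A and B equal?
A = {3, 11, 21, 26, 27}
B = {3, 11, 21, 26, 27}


Two sets are equal iff they have exactly the same elements.
A = {3, 11, 21, 26, 27}
B = {3, 11, 21, 26, 27}
Same elements → A = B

Yes, A = B


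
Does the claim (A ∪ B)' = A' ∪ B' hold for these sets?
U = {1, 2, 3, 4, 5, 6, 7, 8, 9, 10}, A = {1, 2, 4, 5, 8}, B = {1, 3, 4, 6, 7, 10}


LHS: A ∪ B = {1, 2, 3, 4, 5, 6, 7, 8, 10}
(A ∪ B)' = U \ (A ∪ B) = {9}
A' = {3, 6, 7, 9, 10}, B' = {2, 5, 8, 9}
Claimed RHS: A' ∪ B' = {2, 3, 5, 6, 7, 8, 9, 10}
Identity is INVALID: LHS = {9} but the RHS claimed here equals {2, 3, 5, 6, 7, 8, 9, 10}. The correct form is (A ∪ B)' = A' ∩ B'.

Identity is invalid: (A ∪ B)' = {9} but A' ∪ B' = {2, 3, 5, 6, 7, 8, 9, 10}. The correct De Morgan law is (A ∪ B)' = A' ∩ B'.


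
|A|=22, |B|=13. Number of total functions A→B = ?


Each of |A| = 22 inputs maps to any of |B| = 13 outputs.
# functions = |B|^|A| = 13^22
= 3211838877954855105157369

Number of functions = 3211838877954855105157369


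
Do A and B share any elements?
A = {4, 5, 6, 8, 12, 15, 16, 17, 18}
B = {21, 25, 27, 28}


Disjoint means A ∩ B = ∅.
A ∩ B = ∅
A ∩ B = ∅, so A and B are disjoint.

No — A and B share no elements (A ∩ B = ∅), so they are disjoint


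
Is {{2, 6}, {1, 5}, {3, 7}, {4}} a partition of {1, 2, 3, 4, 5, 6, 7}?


A partition requires: (1) non-empty parts, (2) pairwise disjoint, (3) union = U
Parts: {2, 6}, {1, 5}, {3, 7}, {4}
Union of parts: {1, 2, 3, 4, 5, 6, 7}
U = {1, 2, 3, 4, 5, 6, 7}
All non-empty? True
Pairwise disjoint? True
Covers U? True

Yes, valid partition


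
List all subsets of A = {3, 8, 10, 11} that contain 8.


A subset of A contains 8 iff the remaining 3 elements form any subset of A \ {8}.
Count: 2^(n-1) = 2^3 = 8
Subsets containing 8: {8}, {3, 8}, {8, 10}, {8, 11}, {3, 8, 10}, {3, 8, 11}, {8, 10, 11}, {3, 8, 10, 11}

Subsets containing 8 (8 total): {8}, {3, 8}, {8, 10}, {8, 11}, {3, 8, 10}, {3, 8, 11}, {8, 10, 11}, {3, 8, 10, 11}


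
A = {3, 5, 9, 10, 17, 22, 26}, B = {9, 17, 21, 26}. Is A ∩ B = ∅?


Disjoint means A ∩ B = ∅.
A ∩ B = {9, 17, 26}
A ∩ B ≠ ∅, so A and B are NOT disjoint.

No, A and B are not disjoint (A ∩ B = {9, 17, 26})


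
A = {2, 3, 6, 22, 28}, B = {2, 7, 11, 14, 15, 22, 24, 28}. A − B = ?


A \ B = elements in A but not in B
A = {2, 3, 6, 22, 28}
B = {2, 7, 11, 14, 15, 22, 24, 28}
Remove from A any elements in B
A \ B = {3, 6}

A \ B = {3, 6}


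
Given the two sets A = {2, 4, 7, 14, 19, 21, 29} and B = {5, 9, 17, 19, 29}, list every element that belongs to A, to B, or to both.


A ∪ B = all elements in A or B (or both)
A = {2, 4, 7, 14, 19, 21, 29}
B = {5, 9, 17, 19, 29}
A ∪ B = {2, 4, 5, 7, 9, 14, 17, 19, 21, 29}

A ∪ B = {2, 4, 5, 7, 9, 14, 17, 19, 21, 29}


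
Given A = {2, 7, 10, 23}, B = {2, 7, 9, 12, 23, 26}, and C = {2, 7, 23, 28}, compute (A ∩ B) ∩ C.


A ∩ B = {2, 7, 23}
(A ∩ B) ∩ C = {2, 7, 23}

A ∩ B ∩ C = {2, 7, 23}


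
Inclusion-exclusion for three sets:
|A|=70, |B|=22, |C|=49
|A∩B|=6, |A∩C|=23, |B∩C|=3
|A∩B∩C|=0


|A∪B∪C| = |A|+|B|+|C| - |A∩B|-|A∩C|-|B∩C| + |A∩B∩C|
= 70+22+49 - 6-23-3 + 0
= 141 - 32 + 0
= 109

|A ∪ B ∪ C| = 109


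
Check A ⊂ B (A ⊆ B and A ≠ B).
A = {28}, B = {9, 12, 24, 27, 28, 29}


A ⊂ B requires: A ⊆ B AND A ≠ B.
A ⊆ B? Yes
A = B? No
A ⊂ B: Yes (A is a proper subset of B)

Yes, A ⊂ B


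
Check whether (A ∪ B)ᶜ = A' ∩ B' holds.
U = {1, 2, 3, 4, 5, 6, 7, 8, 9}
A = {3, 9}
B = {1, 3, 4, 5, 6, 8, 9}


LHS: A ∪ B = {1, 3, 4, 5, 6, 8, 9}
(A ∪ B)' = U \ (A ∪ B) = {2, 7}
A' = {1, 2, 4, 5, 6, 7, 8}, B' = {2, 7}
Claimed RHS: A' ∩ B' = {2, 7}
Identity is VALID: LHS = RHS = {2, 7} ✓

Identity is valid. (A ∪ B)' = A' ∩ B' = {2, 7}


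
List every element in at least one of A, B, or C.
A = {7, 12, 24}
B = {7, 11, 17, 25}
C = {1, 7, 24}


A ∪ B = {7, 11, 12, 17, 24, 25}
(A ∪ B) ∪ C = {1, 7, 11, 12, 17, 24, 25}

A ∪ B ∪ C = {1, 7, 11, 12, 17, 24, 25}


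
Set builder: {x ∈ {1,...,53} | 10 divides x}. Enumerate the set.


Checking each candidate:
Condition: multiples of 10 in {1,...,53}
Result = {10, 20, 30, 40, 50}

{10, 20, 30, 40, 50}


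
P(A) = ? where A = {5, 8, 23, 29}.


|A| = 4, so |P(A)| = 2^4 = 16
Enumerate subsets by cardinality (0 to 4):
∅, {5}, {8}, {23}, {29}, {5, 8}, {5, 23}, {5, 29}, {8, 23}, {8, 29}, {23, 29}, {5, 8, 23}, {5, 8, 29}, {5, 23, 29}, {8, 23, 29}, {5, 8, 23, 29}

P(A) has 16 subsets: ∅, {5}, {8}, {23}, {29}, {5, 8}, {5, 23}, {5, 29}, {8, 23}, {8, 29}, {23, 29}, {5, 8, 23}, {5, 8, 29}, {5, 23, 29}, {8, 23, 29}, {5, 8, 23, 29}


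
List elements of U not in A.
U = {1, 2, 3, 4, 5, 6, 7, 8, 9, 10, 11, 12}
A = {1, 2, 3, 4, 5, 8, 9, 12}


Aᶜ = U \ A = elements in U but not in A
U = {1, 2, 3, 4, 5, 6, 7, 8, 9, 10, 11, 12}
A = {1, 2, 3, 4, 5, 8, 9, 12}
Aᶜ = {6, 7, 10, 11}

Aᶜ = {6, 7, 10, 11}


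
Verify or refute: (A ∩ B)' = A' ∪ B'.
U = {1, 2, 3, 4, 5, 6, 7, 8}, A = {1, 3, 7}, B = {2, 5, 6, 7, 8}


LHS: A ∩ B = {7}
(A ∩ B)' = U \ (A ∩ B) = {1, 2, 3, 4, 5, 6, 8}
A' = {2, 4, 5, 6, 8}, B' = {1, 3, 4}
Claimed RHS: A' ∪ B' = {1, 2, 3, 4, 5, 6, 8}
Identity is VALID: LHS = RHS = {1, 2, 3, 4, 5, 6, 8} ✓

Identity is valid. (A ∩ B)' = A' ∪ B' = {1, 2, 3, 4, 5, 6, 8}


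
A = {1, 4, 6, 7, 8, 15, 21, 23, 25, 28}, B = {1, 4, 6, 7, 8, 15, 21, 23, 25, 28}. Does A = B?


Two sets are equal iff they have exactly the same elements.
A = {1, 4, 6, 7, 8, 15, 21, 23, 25, 28}
B = {1, 4, 6, 7, 8, 15, 21, 23, 25, 28}
Same elements → A = B

Yes, A = B


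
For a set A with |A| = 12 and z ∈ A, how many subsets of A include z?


Subsets of A containing z correspond to subsets of A \ {z}, which has 11 elements.
Count = 2^(n-1) = 2^11
= 2048

Number of subsets containing z = 2048


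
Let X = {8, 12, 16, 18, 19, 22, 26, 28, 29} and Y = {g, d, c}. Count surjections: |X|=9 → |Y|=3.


n = |X| = 9, k = |Y| = 3. Surjections via inclusion-exclusion:
S(n,k) = Σ(-1)^i × C(k,i) × (k-i)^n, i=0 to k
i=0: (-1)^0×C(3,0)×3^9 = 19683
i=1: (-1)^1×C(3,1)×2^9 = -1536
i=2: (-1)^2×C(3,2)×1^9 = 3
i=3: (-1)^3×C(3,3)×0^9 = 0
Total = 18150

Number of surjections = 18150


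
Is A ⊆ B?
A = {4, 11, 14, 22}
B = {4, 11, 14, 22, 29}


A ⊆ B means every element of A is in B.
All elements of A are in B.
So A ⊆ B.

Yes, A ⊆ B


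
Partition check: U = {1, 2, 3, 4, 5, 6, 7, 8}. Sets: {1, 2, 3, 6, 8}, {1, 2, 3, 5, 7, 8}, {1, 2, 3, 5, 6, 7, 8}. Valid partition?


A partition requires: (1) non-empty parts, (2) pairwise disjoint, (3) union = U
Parts: {1, 2, 3, 6, 8}, {1, 2, 3, 5, 7, 8}, {1, 2, 3, 5, 6, 7, 8}
Union of parts: {1, 2, 3, 5, 6, 7, 8}
U = {1, 2, 3, 4, 5, 6, 7, 8}
All non-empty? True
Pairwise disjoint? False
Covers U? False

No, not a valid partition


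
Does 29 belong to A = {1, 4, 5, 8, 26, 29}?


A = {1, 4, 5, 8, 26, 29}
Checking if 29 is in A
29 is in A → True

29 ∈ A


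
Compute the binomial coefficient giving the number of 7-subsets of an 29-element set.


C(n,k) = n! / (k!(n-k)!)
C(29,7) = 29! / (7!22!)
= 1560780

C(29,7) = 1560780


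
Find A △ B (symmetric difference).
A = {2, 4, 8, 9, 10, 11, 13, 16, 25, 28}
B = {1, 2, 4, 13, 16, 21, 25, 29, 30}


A △ B = (A \ B) ∪ (B \ A) = elements in exactly one of A or B
A \ B = {8, 9, 10, 11, 28}
B \ A = {1, 21, 29, 30}
A △ B = {1, 8, 9, 10, 11, 21, 28, 29, 30}

A △ B = {1, 8, 9, 10, 11, 21, 28, 29, 30}


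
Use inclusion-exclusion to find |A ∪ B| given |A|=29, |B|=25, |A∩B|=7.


|A ∪ B| = |A| + |B| - |A ∩ B|
= 29 + 25 - 7
= 47

|A ∪ B| = 47


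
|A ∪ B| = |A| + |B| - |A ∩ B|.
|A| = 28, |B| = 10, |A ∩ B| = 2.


|A ∪ B| = |A| + |B| - |A ∩ B|
= 28 + 10 - 2
= 36

|A ∪ B| = 36


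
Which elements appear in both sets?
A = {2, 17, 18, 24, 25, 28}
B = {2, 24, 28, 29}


A ∩ B = elements in both A and B
A = {2, 17, 18, 24, 25, 28}
B = {2, 24, 28, 29}
A ∩ B = {2, 24, 28}

A ∩ B = {2, 24, 28}


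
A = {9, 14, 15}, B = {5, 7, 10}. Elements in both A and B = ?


A = {9, 14, 15}
B = {5, 7, 10}
Region: in both A and B
Elements: ∅

Elements in both A and B: ∅


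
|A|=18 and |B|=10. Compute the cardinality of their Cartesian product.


|A × B| = |A| × |B|
= 18 × 10
= 180

|A × B| = 180


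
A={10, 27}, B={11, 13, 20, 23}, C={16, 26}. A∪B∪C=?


A ∪ B = {10, 11, 13, 20, 23, 27}
(A ∪ B) ∪ C = {10, 11, 13, 16, 20, 23, 26, 27}

A ∪ B ∪ C = {10, 11, 13, 16, 20, 23, 26, 27}


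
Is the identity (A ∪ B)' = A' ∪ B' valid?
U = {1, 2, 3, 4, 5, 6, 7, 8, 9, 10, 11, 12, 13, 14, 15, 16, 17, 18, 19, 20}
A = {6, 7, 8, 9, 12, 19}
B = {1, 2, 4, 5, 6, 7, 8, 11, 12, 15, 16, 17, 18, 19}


LHS: A ∪ B = {1, 2, 4, 5, 6, 7, 8, 9, 11, 12, 15, 16, 17, 18, 19}
(A ∪ B)' = U \ (A ∪ B) = {3, 10, 13, 14, 20}
A' = {1, 2, 3, 4, 5, 10, 11, 13, 14, 15, 16, 17, 18, 20}, B' = {3, 9, 10, 13, 14, 20}
Claimed RHS: A' ∪ B' = {1, 2, 3, 4, 5, 9, 10, 11, 13, 14, 15, 16, 17, 18, 20}
Identity is INVALID: LHS = {3, 10, 13, 14, 20} but the RHS claimed here equals {1, 2, 3, 4, 5, 9, 10, 11, 13, 14, 15, 16, 17, 18, 20}. The correct form is (A ∪ B)' = A' ∩ B'.

Identity is invalid: (A ∪ B)' = {3, 10, 13, 14, 20} but A' ∪ B' = {1, 2, 3, 4, 5, 9, 10, 11, 13, 14, 15, 16, 17, 18, 20}. The correct De Morgan law is (A ∪ B)' = A' ∩ B'.


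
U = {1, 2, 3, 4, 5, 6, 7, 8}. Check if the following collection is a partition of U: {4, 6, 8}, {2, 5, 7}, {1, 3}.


A partition requires: (1) non-empty parts, (2) pairwise disjoint, (3) union = U
Parts: {4, 6, 8}, {2, 5, 7}, {1, 3}
Union of parts: {1, 2, 3, 4, 5, 6, 7, 8}
U = {1, 2, 3, 4, 5, 6, 7, 8}
All non-empty? True
Pairwise disjoint? True
Covers U? True

Yes, valid partition


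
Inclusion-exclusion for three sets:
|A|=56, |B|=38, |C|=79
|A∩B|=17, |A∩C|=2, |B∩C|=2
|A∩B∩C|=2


|A∪B∪C| = |A|+|B|+|C| - |A∩B|-|A∩C|-|B∩C| + |A∩B∩C|
= 56+38+79 - 17-2-2 + 2
= 173 - 21 + 2
= 154

|A ∪ B ∪ C| = 154


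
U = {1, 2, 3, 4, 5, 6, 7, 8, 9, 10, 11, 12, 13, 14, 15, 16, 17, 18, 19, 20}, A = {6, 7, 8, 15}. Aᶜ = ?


Aᶜ = U \ A = elements in U but not in A
U = {1, 2, 3, 4, 5, 6, 7, 8, 9, 10, 11, 12, 13, 14, 15, 16, 17, 18, 19, 20}
A = {6, 7, 8, 15}
Aᶜ = {1, 2, 3, 4, 5, 9, 10, 11, 12, 13, 14, 16, 17, 18, 19, 20}

Aᶜ = {1, 2, 3, 4, 5, 9, 10, 11, 12, 13, 14, 16, 17, 18, 19, 20}


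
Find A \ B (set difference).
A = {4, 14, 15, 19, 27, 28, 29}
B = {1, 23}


A \ B = elements in A but not in B
A = {4, 14, 15, 19, 27, 28, 29}
B = {1, 23}
Remove from A any elements in B
A \ B = {4, 14, 15, 19, 27, 28, 29}

A \ B = {4, 14, 15, 19, 27, 28, 29}


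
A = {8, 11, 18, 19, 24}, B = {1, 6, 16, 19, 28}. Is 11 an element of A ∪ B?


A = {8, 11, 18, 19, 24}, B = {1, 6, 16, 19, 28}
A ∪ B = all elements in A or B
A ∪ B = {1, 6, 8, 11, 16, 18, 19, 24, 28}
Checking if 11 ∈ A ∪ B
11 is in A ∪ B → True

11 ∈ A ∪ B


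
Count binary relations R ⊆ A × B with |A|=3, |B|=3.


A relation from A to B is any subset of A × B.
|A × B| = 3 × 3 = 9
# relations = 2^|A × B| = 2^9 = 512

Number of relations = 512


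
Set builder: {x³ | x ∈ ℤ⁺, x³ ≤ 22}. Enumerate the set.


Checking each candidate:
Condition: positive perfect cubes ≤ 22
Result = {1, 8}

{1, 8}


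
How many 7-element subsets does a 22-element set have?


C(n,k) = n! / (k!(n-k)!)
C(22,7) = 22! / (7!15!)
= 170544

C(22,7) = 170544


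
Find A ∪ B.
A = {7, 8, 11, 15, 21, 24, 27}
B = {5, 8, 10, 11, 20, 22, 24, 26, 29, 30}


A ∪ B = all elements in A or B (or both)
A = {7, 8, 11, 15, 21, 24, 27}
B = {5, 8, 10, 11, 20, 22, 24, 26, 29, 30}
A ∪ B = {5, 7, 8, 10, 11, 15, 20, 21, 22, 24, 26, 27, 29, 30}

A ∪ B = {5, 7, 8, 10, 11, 15, 20, 21, 22, 24, 26, 27, 29, 30}


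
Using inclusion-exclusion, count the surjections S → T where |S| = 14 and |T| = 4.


n = |S| = 14, k = |T| = 4. Surjections via inclusion-exclusion:
S(n,k) = Σ(-1)^i × C(k,i) × (k-i)^n, i=0 to k
i=0: (-1)^0×C(4,0)×4^14 = 268435456
i=1: (-1)^1×C(4,1)×3^14 = -19131876
i=2: (-1)^2×C(4,2)×2^14 = 98304
i=3: (-1)^3×C(4,3)×1^14 = -4
i=4: (-1)^4×C(4,4)×0^14 = 0
Total = 249401880

Number of surjections = 249401880


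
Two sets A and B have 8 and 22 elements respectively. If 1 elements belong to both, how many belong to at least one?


|A ∪ B| = |A| + |B| - |A ∩ B|
= 8 + 22 - 1
= 29

|A ∪ B| = 29


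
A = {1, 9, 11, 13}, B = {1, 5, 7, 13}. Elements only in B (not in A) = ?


A = {1, 9, 11, 13}
B = {1, 5, 7, 13}
Region: only in B (not in A)
Elements: {5, 7}

Elements only in B (not in A): {5, 7}
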